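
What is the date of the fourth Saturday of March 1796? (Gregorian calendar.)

March 26, 1796

March 1, 1796 is a Tuesday.
The first Saturday is therefore March 5 (4 days later).
The fourth Saturday is 5 + 3×7 = March 26.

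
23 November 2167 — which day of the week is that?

January 1, 2167 is a Thursday.
Jan 1, 2167 → Feb 1, 2167: 31 days (January has 31).
Feb 1, 2167 → Mar 1, 2167: 28 days (February has 28).
Mar 1, 2167 → Apr 1, 2167: 31 days (March has 31).
Apr 1, 2167 → May 1, 2167: 30 days (April has 30).
May 1, 2167 → Jun 1, 2167: 31 days (May has 31).
Jun 1, 2167 → Jul 1, 2167: 30 days (June has 30).
Jul 1, 2167 → Aug 1, 2167: 31 days (July has 31).
Aug 1, 2167 → Sep 1, 2167: 31 days (August has 31).
Sep 1, 2167 → Oct 1, 2167: 30 days (September has 30).
Oct 1, 2167 → Nov 1, 2167: 31 days (October has 31).
Nov 1, 2167 → Nov 23, 2167: 22 days.
Total: 326 days.
326 mod 7 = 4, so Thursday + 4 = Monday.

Monday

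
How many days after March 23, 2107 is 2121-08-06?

Mar 23, 2107 → Mar 23, 2108: 366 days (Feb 29, 2108 is in that span).
Mar 23, 2108 → Mar 23, 2109: 365 days.
Mar 23, 2109 → Mar 23, 2110: 365 days.
Mar 23, 2110 → Mar 23, 2111: 365 days.
Mar 23, 2111 → Mar 23, 2112: 366 days (Feb 29, 2112 is in that span).
Mar 23, 2112 → Mar 23, 2113: 365 days.
Mar 23, 2113 → Mar 23, 2114: 365 days.
Mar 23, 2114 → Mar 23, 2115: 365 days.
Mar 23, 2115 → Mar 23, 2116: 366 days (Feb 29, 2116 is in that span).
Mar 23, 2116 → Mar 23, 2117: 365 days.
Mar 23, 2117 → Mar 23, 2118: 365 days.
Mar 23, 2118 → Mar 23, 2119: 365 days.
Mar 23, 2119 → Mar 23, 2120: 366 days (Feb 29, 2120 is in that span).
Mar 23, 2120 → Mar 23, 2121: 365 days.
Mar 23, 2121 → Apr 23, 2121: 31 days (March has 31).
Apr 23, 2121 → May 23, 2121: 30 days (April has 30).
May 23, 2121 → Jun 23, 2121: 31 days (May has 31).
Jun 23, 2121 → Jul 23, 2121: 30 days (June has 30).
Jul 23, 2121 → Aug 6, 2121: 14 days.
Total: 5250 days.

5250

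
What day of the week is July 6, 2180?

Thursday

Doomsday rule: the anchor day for the 2100s is Sunday. For year 80: 80÷12 = 6 r 8, and 8÷4 = 2, so 6+8+2 = 16.
Sunday + 16 ≡ Tuesday — that's 2180's doomsday.
In July the doomsday date is Jul 11.
Jul 6 is 5 days before Jul 11; 5 mod 7 = 5, so Tuesday − 5 = Thursday.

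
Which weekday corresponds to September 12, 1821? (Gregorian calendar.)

Wednesday

Doomsday rule: the anchor day for the 1800s is Friday. For year 21: 21÷12 = 1 r 9, and 9÷4 = 2, so 1+9+2 = 12.
Friday + 12 ≡ Wednesday — that's 1821's doomsday.
In September the doomsday date is Sep 5.
Sep 12 is 7 days after Sep 5; 7 mod 7 = 0, so Wednesday + 0 = Wednesday.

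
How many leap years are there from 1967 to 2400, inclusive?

106

Multiples of 4 in [1967,2400]: 109.
Of those, multiples of 100: 5 (not leap unless ÷400).
Multiples of 400: 2.
Leap years = 109 − 5 + 2 = 106.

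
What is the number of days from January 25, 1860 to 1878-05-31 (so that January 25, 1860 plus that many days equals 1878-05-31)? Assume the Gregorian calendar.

6701

Jan 25, 1860 → Jan 25, 1861: 366 days (Feb 29, 1860 is in that span).
Jan 25, 1861 → Jan 25, 1862: 365 days.
Jan 25, 1862 → Jan 25, 1863: 365 days.
Jan 25, 1863 → Jan 25, 1864: 365 days.
Jan 25, 1864 → Jan 25, 1865: 366 days (Feb 29, 1864 is in that span).
Jan 25, 1865 → Jan 25, 1866: 365 days.
Jan 25, 1866 → Jan 25, 1867: 365 days.
Jan 25, 1867 → Jan 25, 1868: 365 days.
Jan 25, 1868 → Jan 25, 1869: 366 days (Feb 29, 1868 is in that span).
Jan 25, 1869 → Jan 25, 1870: 365 days.
Jan 25, 1870 → Jan 25, 1871: 365 days.
Jan 25, 1871 → Jan 25, 1872: 365 days.
Jan 25, 1872 → Jan 25, 1873: 366 days (Feb 29, 1872 is in that span).
Jan 25, 1873 → Jan 25, 1874: 365 days.
Jan 25, 1874 → Jan 25, 1875: 365 days.
Jan 25, 1875 → Jan 25, 1876: 365 days.
Jan 25, 1876 → Jan 25, 1877: 366 days (Feb 29, 1876 is in that span).
Jan 25, 1877 → Jan 25, 1878: 365 days.
Jan 25, 1878 → Feb 25, 1878: 31 days (January has 31).
Feb 25, 1878 → Mar 25, 1878: 28 days (February has 28).
Mar 25, 1878 → Apr 25, 1878: 31 days (March has 31).
Apr 25, 1878 → May 25, 1878: 30 days (April has 30).
May 25, 1878 → May 31, 1878: 6 days.
Total: 6701 days.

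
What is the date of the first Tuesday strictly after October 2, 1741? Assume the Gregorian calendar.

October 3, 1741

Oct 2, 1741 is a Monday.
From Monday to the next Tuesday is 1 day.
Oct 2, 1741 + 1 = Oct 3, 1741.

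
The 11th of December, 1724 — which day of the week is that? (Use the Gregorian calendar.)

Monday

Doomsday rule: the anchor day for the 1700s is Sunday. For year 24: 24÷12 = 2 r 0, and 0÷4 = 0, so 2+0+0 = 2.
Sunday + 2 ≡ Tuesday — that's 1724's doomsday.
In December the doomsday date is Dec 12.
Dec 11 is 1 day before Dec 12; 1 mod 7 = 1, so Tuesday − 1 = Monday.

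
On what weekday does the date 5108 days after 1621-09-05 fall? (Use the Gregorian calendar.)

Friday

First find the weekday of Sep 5, 1621. Doomsday rule: the anchor day for the 1600s is Tuesday. For year 21: 21÷12 = 1 r 9, and 9÷4 = 2, so 1+9+2 = 12.
Tuesday + 12 ≡ Sunday — that's 1621's doomsday.
In September the doomsday date is Sep 5.
Sep 5 is the doomsday itself: Sunday.
5108 mod 7 = 5, so 5108 days after a Sunday is Sunday + 5 = Friday.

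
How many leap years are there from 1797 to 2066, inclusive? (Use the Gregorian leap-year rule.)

Multiples of 4 in [1797,2066]: 67.
Of those, multiples of 100: 3 (not leap unless ÷400).
Multiples of 400: 1.
Leap years = 67 − 3 + 1 = 65.

65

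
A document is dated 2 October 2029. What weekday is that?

Doomsday rule: the anchor day for the 2000s is Tuesday. For year 29: 29÷12 = 2 r 5, and 5÷4 = 1, so 2+5+1 = 8.
Tuesday + 8 ≡ Wednesday — that's 2029's doomsday.
In October the doomsday date is Oct 10.
Oct 2 is 8 days before Oct 10; 8 mod 7 = 1, so Wednesday − 1 = Tuesday.

Tuesday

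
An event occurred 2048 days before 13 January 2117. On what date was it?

June 6, 2111

−366 (one year; includes Feb 29, 2116) → Jan 13, 2116 (1682 left).
−365 (one year) → Jan 13, 2115 (1317 left).
−365 (one year) → Jan 13, 2114 (952 left).
−365 (one year) → Jan 13, 2113 (587 left).
−366 (one year; includes Feb 29, 2112) → Jan 13, 2112 (221 left).
−13 → Dec 31, 2111 (end of Dec, 31 days; 208 left).
−31 → Nov 30, 2111 (end of Nov, 30 days; 177 left).
−30 → Oct 31, 2111 (end of Oct, 31 days; 147 left).
−31 → Sep 30, 2111 (end of Sep, 30 days; 116 left).
−30 → Aug 31, 2111 (end of Aug, 31 days; 86 left).
−31 → Jul 31, 2111 (end of Jul, 31 days; 55 left).
−31 → Jun 30, 2111 (end of Jun, 30 days; 24 left).
−24 → Jun 6, 2111.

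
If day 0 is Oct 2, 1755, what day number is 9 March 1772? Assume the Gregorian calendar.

6003

Oct 2, 1755 → Oct 2, 1756: 366 days (Feb 29, 1756 is in that span).
Oct 2, 1756 → Oct 2, 1757: 365 days.
Oct 2, 1757 → Oct 2, 1758: 365 days.
Oct 2, 1758 → Oct 2, 1759: 365 days.
Oct 2, 1759 → Oct 2, 1760: 366 days (Feb 29, 1760 is in that span).
Oct 2, 1760 → Oct 2, 1761: 365 days.
Oct 2, 1761 → Oct 2, 1762: 365 days.
Oct 2, 1762 → Oct 2, 1763: 365 days.
Oct 2, 1763 → Oct 2, 1764: 366 days (Feb 29, 1764 is in that span).
Oct 2, 1764 → Oct 2, 1765: 365 days.
Oct 2, 1765 → Oct 2, 1766: 365 days.
Oct 2, 1766 → Oct 2, 1767: 365 days.
Oct 2, 1767 → Oct 2, 1768: 366 days (Feb 29, 1768 is in that span).
Oct 2, 1768 → Oct 2, 1769: 365 days.
Oct 2, 1769 → Oct 2, 1770: 365 days.
Oct 2, 1770 → Oct 2, 1771: 365 days.
Oct 2, 1771 → Nov 2, 1771: 31 days (October has 31).
Nov 2, 1771 → Dec 2, 1771: 30 days (November has 30).
Dec 2, 1771 → Jan 2, 1772: 31 days (December has 31).
Jan 2, 1772 → Feb 2, 1772: 31 days (January has 31).
Feb 2, 1772 → Mar 2, 1772: 29 days (February has 29).
Mar 2, 1772 → Mar 9, 1772: 7 days.
Total: 6003 days.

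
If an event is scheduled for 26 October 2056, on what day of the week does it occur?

Thursday

January 1, 2056 is a Saturday.
Jan 1, 2056 → Feb 1, 2056: 31 days (January has 31).
Feb 1, 2056 → Mar 1, 2056: 29 days (February has 29).
Mar 1, 2056 → Apr 1, 2056: 31 days (March has 31).
Apr 1, 2056 → May 1, 2056: 30 days (April has 30).
May 1, 2056 → Jun 1, 2056: 31 days (May has 31).
Jun 1, 2056 → Jul 1, 2056: 30 days (June has 30).
Jul 1, 2056 → Aug 1, 2056: 31 days (July has 31).
Aug 1, 2056 → Sep 1, 2056: 31 days (August has 31).
Sep 1, 2056 → Oct 1, 2056: 30 days (September has 30).
Oct 1, 2056 → Oct 26, 2056: 25 days.
Total: 299 days.
299 mod 7 = 5, so Saturday + 5 = Thursday.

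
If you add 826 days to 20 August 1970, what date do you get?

November 23, 1972

+365 (one year) → Aug 20, 1971 (461 left).
+366 (one year; includes Feb 29, 1972) → Aug 20, 1972 (95 left).
Aug has 31 days: +12 → Sep 1, 1972 (83 left).
Sep has 30 days: +30 → Oct 1, 1972 (53 left).
Oct has 31 days: +31 → Nov 1, 1972 (22 left).
+22 → Nov 23, 1972.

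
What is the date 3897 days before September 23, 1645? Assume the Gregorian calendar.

January 22, 1635

−365 (one year) → Sep 23, 1644 (3532 left).
−366 (one year; includes Feb 29, 1644) → Sep 23, 1643 (3166 left).
−365 (one year) → Sep 23, 1642 (2801 left).
−365 (one year) → Sep 23, 1641 (2436 left).
−365 (one year) → Sep 23, 1640 (2071 left).
−366 (one year; includes Feb 29, 1640) → Sep 23, 1639 (1705 left).
−365 (one year) → Sep 23, 1638 (1340 left).
−365 (one year) → Sep 23, 1637 (975 left).
−365 (one year) → Sep 23, 1636 (610 left).
−366 (one year; includes Feb 29, 1636) → Sep 23, 1635 (244 left).
−23 → Aug 31, 1635 (end of Aug, 31 days; 221 left).
−31 → Jul 31, 1635 (end of Jul, 31 days; 190 left).
−31 → Jun 30, 1635 (end of Jun, 30 days; 159 left).
−30 → May 31, 1635 (end of May, 31 days; 129 left).
−31 → Apr 30, 1635 (end of Apr, 30 days; 98 left).
−30 → Mar 31, 1635 (end of Mar, 31 days; 68 left).
−31 → Feb 28, 1635 (end of Feb, 28 days; 37 left).
−28 → Jan 31, 1635 (end of Jan, 31 days; 9 left).
−9 → Jan 22, 1635.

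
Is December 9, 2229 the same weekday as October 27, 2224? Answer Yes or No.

Yes

From Oct 27, 2224 to Dec 9, 2229 is 1869 days.
1869 mod 7 = 0, so they are the same weekday.
(Oct 27, 2224 is a Wednesday; Dec 9, 2229 is a Wednesday.)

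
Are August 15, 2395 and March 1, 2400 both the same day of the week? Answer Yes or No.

From Aug 15, 2395 to Mar 1, 2400 is 1660 days.
1660 mod 7 = 1, so they are different weekdays.
(Aug 15, 2395 is a Tuesday; Mar 1, 2400 is a Wednesday.)

No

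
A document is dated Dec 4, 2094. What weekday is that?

Saturday

Doomsday rule: the anchor day for the 2000s is Tuesday. For year 94: 94÷12 = 7 r 10, and 10÷4 = 2, so 7+10+2 = 19.
Tuesday + 19 ≡ Sunday — that's 2094's doomsday.
In December the doomsday date is Dec 12.
Dec 4 is 8 days before Dec 12; 8 mod 7 = 1, so Sunday − 1 = Saturday.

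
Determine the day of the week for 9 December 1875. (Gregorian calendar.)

Doomsday rule: the anchor day for the 1800s is Friday. For year 75: 75÷12 = 6 r 3, and 3÷4 = 0, so 6+3+0 = 9.
Friday + 9 ≡ Sunday — that's 1875's doomsday.
In December the doomsday date is Dec 12.
Dec 9 is 3 days before Dec 12; 3 mod 7 = 3, so Sunday − 3 = Thursday.

Thursday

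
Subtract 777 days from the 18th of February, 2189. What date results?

−366 (one year; includes Feb 29, 2188) → Feb 18, 2188 (411 left).
−365 (one year) → Feb 18, 2187 (46 left).
−18 → Jan 31, 2187 (end of Jan, 31 days; 28 left).
−28 → Jan 3, 2187.

January 3, 2187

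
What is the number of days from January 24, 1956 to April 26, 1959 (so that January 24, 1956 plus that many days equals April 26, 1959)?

Jan 24, 1956 → Jan 24, 1957: 366 days (Feb 29, 1956 is in that span).
Jan 24, 1957 → Jan 24, 1958: 365 days.
Jan 24, 1958 → Jan 24, 1959: 365 days.
Jan 24, 1959 → Feb 24, 1959: 31 days (January has 31).
Feb 24, 1959 → Mar 24, 1959: 28 days (February has 28).
Mar 24, 1959 → Apr 24, 1959: 31 days (March has 31).
Apr 24, 1959 → Apr 26, 1959: 2 days.
Total: 1188 days.

1188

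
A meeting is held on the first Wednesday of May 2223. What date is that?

May 1, 2223 is a Thursday.
The first Wednesday is therefore May 7 (6 days later).

May 7, 2223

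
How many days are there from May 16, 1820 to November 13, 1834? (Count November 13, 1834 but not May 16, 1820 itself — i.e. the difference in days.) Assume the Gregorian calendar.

5294

May 16, 1820 → May 16, 1821: 365 days.
May 16, 1821 → May 16, 1822: 365 days.
May 16, 1822 → May 16, 1823: 365 days.
May 16, 1823 → May 16, 1824: 366 days (Feb 29, 1824 is in that span).
May 16, 1824 → May 16, 1825: 365 days.
May 16, 1825 → May 16, 1826: 365 days.
May 16, 1826 → May 16, 1827: 365 days.
May 16, 1827 → May 16, 1828: 366 days (Feb 29, 1828 is in that span).
May 16, 1828 → May 16, 1829: 365 days.
May 16, 1829 → May 16, 1830: 365 days.
May 16, 1830 → May 16, 1831: 365 days.
May 16, 1831 → May 16, 1832: 366 days (Feb 29, 1832 is in that span).
May 16, 1832 → May 16, 1833: 365 days.
May 16, 1833 → May 16, 1834: 365 days.
May 16, 1834 → Jun 16, 1834: 31 days (May has 31).
Jun 16, 1834 → Jul 16, 1834: 30 days (June has 30).
Jul 16, 1834 → Aug 16, 1834: 31 days (July has 31).
Aug 16, 1834 → Sep 16, 1834: 31 days (August has 31).
Sep 16, 1834 → Oct 16, 1834: 30 days (September has 30).
Oct 16, 1834 → Nov 13, 1834: 28 days.
Total: 5294 days.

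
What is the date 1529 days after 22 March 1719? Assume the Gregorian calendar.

May 29, 1723

+366 (one year; includes Feb 29, 1720) → Mar 22, 1720 (1163 left).
+365 (one year) → Mar 22, 1721 (798 left).
+365 (one year) → Mar 22, 1722 (433 left).
+365 (one year) → Mar 22, 1723 (68 left).
Mar has 31 days: +10 → Apr 1, 1723 (58 left).
Apr has 30 days: +30 → May 1, 1723 (28 left).
+28 → May 29, 1723.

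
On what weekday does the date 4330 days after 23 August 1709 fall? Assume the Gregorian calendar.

First find the weekday of Aug 23, 1709. Doomsday rule: the anchor day for the 1700s is Sunday. For year 09: 9÷12 = 0 r 9, and 9÷4 = 2, so 0+9+2 = 11.
Sunday + 11 ≡ Thursday — that's 1709's doomsday.
In August the doomsday date is Aug 8.
Aug 23 is 15 days after Aug 8; 15 mod 7 = 1, so Thursday + 1 = Friday.
4330 mod 7 = 4, so 4330 days after a Friday is Friday + 4 = Tuesday.

Tuesday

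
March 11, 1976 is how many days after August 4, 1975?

Aug 4, 1975 → Sep 4, 1975: 31 days (August has 31).
Sep 4, 1975 → Oct 4, 1975: 30 days (September has 30).
Oct 4, 1975 → Nov 4, 1975: 31 days (October has 31).
Nov 4, 1975 → Dec 4, 1975: 30 days (November has 30).
Dec 4, 1975 → Jan 4, 1976: 31 days (December has 31).
Jan 4, 1976 → Feb 4, 1976: 31 days (January has 31).
Feb 4, 1976 → Mar 4, 1976: 29 days (February has 29).
Mar 4, 1976 → Mar 11, 1976: 7 days.
Total: 220 days.

220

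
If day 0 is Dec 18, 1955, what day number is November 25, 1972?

Dec 18, 1955 → Dec 18, 1956: 366 days (Feb 29, 1956 is in that span).
Dec 18, 1956 → Dec 18, 1957: 365 days.
Dec 18, 1957 → Dec 18, 1958: 365 days.
Dec 18, 1958 → Dec 18, 1959: 365 days.
Dec 18, 1959 → Dec 18, 1960: 366 days (Feb 29, 1960 is in that span).
Dec 18, 1960 → Dec 18, 1961: 365 days.
Dec 18, 1961 → Dec 18, 1962: 365 days.
Dec 18, 1962 → Dec 18, 1963: 365 days.
Dec 18, 1963 → Dec 18, 1964: 366 days (Feb 29, 1964 is in that span).
Dec 18, 1964 → Dec 18, 1965: 365 days.
Dec 18, 1965 → Dec 18, 1966: 365 days.
Dec 18, 1966 → Dec 18, 1967: 365 days.
Dec 18, 1967 → Dec 18, 1968: 366 days (Feb 29, 1968 is in that span).
Dec 18, 1968 → Dec 18, 1969: 365 days.
Dec 18, 1969 → Dec 18, 1970: 365 days.
Dec 18, 1970 → Dec 18, 1971: 365 days.
Dec 18, 1971 → Jan 18, 1972: 31 days (December has 31).
Jan 18, 1972 → Feb 18, 1972: 31 days (January has 31).
Feb 18, 1972 → Mar 18, 1972: 29 days (February has 29).
Mar 18, 1972 → Apr 18, 1972: 31 days (March has 31).
Apr 18, 1972 → May 18, 1972: 30 days (April has 30).
May 18, 1972 → Jun 18, 1972: 31 days (May has 31).
Jun 18, 1972 → Jul 18, 1972: 30 days (June has 30).
Jul 18, 1972 → Aug 18, 1972: 31 days (July has 31).
Aug 18, 1972 → Sep 18, 1972: 31 days (August has 31).
Sep 18, 1972 → Oct 18, 1972: 30 days (September has 30).
Oct 18, 1972 → Nov 18, 1972: 31 days (October has 31).
Nov 18, 1972 → Nov 25, 1972: 7 days.
Total: 6187 days.

6187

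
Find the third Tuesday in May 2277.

May 15, 2277

May 1, 2277 is a Tuesday.
The first Tuesday is therefore May 1 (same day).
The third Tuesday is 1 + 2×7 = May 15.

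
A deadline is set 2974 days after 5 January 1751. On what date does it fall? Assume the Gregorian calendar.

+365 (one year) → Jan 5, 1752 (2609 left).
+366 (one year; includes Feb 29, 1752) → Jan 5, 1753 (2243 left).
+365 (one year) → Jan 5, 1754 (1878 left).
+365 (one year) → Jan 5, 1755 (1513 left).
+365 (one year) → Jan 5, 1756 (1148 left).
+366 (one year; includes Feb 29, 1756) → Jan 5, 1757 (782 left).
+365 (one year) → Jan 5, 1758 (417 left).
+365 (one year) → Jan 5, 1759 (52 left).
Jan has 31 days: +27 → Feb 1, 1759 (25 left).
+25 → Feb 26, 1759.

February 26, 1759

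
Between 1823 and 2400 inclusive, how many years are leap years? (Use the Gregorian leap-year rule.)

Multiples of 4 in [1823,2400]: 145.
Of those, multiples of 100: 6 (not leap unless ÷400).
Multiples of 400: 2.
Leap years = 145 − 6 + 2 = 141.

141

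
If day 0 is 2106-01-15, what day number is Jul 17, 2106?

Jan 15, 2106 → Feb 15, 2106: 31 days (January has 31).
Feb 15, 2106 → Mar 15, 2106: 28 days (February has 28).
Mar 15, 2106 → Apr 15, 2106: 31 days (March has 31).
Apr 15, 2106 → May 15, 2106: 30 days (April has 30).
May 15, 2106 → Jun 15, 2106: 31 days (May has 31).
Jun 15, 2106 → Jul 15, 2106: 30 days (June has 30).
Jul 15, 2106 → Jul 17, 2106: 2 days.
Total: 183 days.

183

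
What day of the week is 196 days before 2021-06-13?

Sunday

First find the weekday of Jun 13, 2021. Doomsday rule: the anchor day for the 2000s is Tuesday. For year 21: 21÷12 = 1 r 9, and 9÷4 = 2, so 1+9+2 = 12.
Tuesday + 12 ≡ Sunday — that's 2021's doomsday.
In June the doomsday date is Jun 6.
Jun 13 is 7 days after Jun 6; 7 mod 7 = 0, so Sunday + 0 = Sunday.
196 mod 7 = 0, so 196 days before a Sunday is Sunday − 0 = Sunday.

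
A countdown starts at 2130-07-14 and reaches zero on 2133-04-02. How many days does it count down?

993

Jul 14, 2130 → Jul 14, 2131: 365 days.
Jul 14, 2131 → Jul 14, 2132: 366 days (Feb 29, 2132 is in that span).
Jul 14, 2132 → Aug 14, 2132: 31 days (July has 31).
Aug 14, 2132 → Sep 14, 2132: 31 days (August has 31).
Sep 14, 2132 → Oct 14, 2132: 30 days (September has 30).
Oct 14, 2132 → Nov 14, 2132: 31 days (October has 31).
Nov 14, 2132 → Dec 14, 2132: 30 days (November has 30).
Dec 14, 2132 → Jan 14, 2133: 31 days (December has 31).
Jan 14, 2133 → Feb 14, 2133: 31 days (January has 31).
Feb 14, 2133 → Mar 14, 2133: 28 days (February has 28).
Mar 14, 2133 → Apr 2, 2133: 19 days.
Total: 993 days.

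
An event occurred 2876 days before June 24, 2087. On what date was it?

−365 (one year) → Jun 24, 2086 (2511 left).
−365 (one year) → Jun 24, 2085 (2146 left).
−365 (one year) → Jun 24, 2084 (1781 left).
−366 (one year; includes Feb 29, 2084) → Jun 24, 2083 (1415 left).
−365 (one year) → Jun 24, 2082 (1050 left).
−365 (one year) → Jun 24, 2081 (685 left).
−365 (one year) → Jun 24, 2080 (320 left).
−24 → May 31, 2080 (end of May, 31 days; 296 left).
−31 → Apr 30, 2080 (end of Apr, 30 days; 265 left).
−30 → Mar 31, 2080 (end of Mar, 31 days; 235 left).
−31 → Feb 29, 2080 (end of Feb, 29 days; 204 left).
−29 → Jan 31, 2080 (end of Jan, 31 days; 175 left).
−31 → Dec 31, 2079 (end of Dec, 31 days; 144 left).
−31 → Nov 30, 2079 (end of Nov, 30 days; 113 left).
−30 → Oct 31, 2079 (end of Oct, 31 days; 83 left).
−31 → Sep 30, 2079 (end of Sep, 30 days; 52 left).
−30 → Aug 31, 2079 (end of Aug, 31 days; 22 left).
−22 → Aug 9, 2079.

August 9, 2079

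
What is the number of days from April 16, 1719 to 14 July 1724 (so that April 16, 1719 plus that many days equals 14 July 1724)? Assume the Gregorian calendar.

1916

Apr 16, 1719 → Apr 16, 1720: 366 days (Feb 29, 1720 is in that span).
Apr 16, 1720 → Apr 16, 1721: 365 days.
Apr 16, 1721 → Apr 16, 1722: 365 days.
Apr 16, 1722 → Apr 16, 1723: 365 days.
Apr 16, 1723 → Apr 16, 1724: 366 days (Feb 29, 1724 is in that span).
Apr 16, 1724 → May 16, 1724: 30 days (April has 30).
May 16, 1724 → Jun 16, 1724: 31 days (May has 31).
Jun 16, 1724 → Jul 14, 1724: 28 days.
Total: 1916 days.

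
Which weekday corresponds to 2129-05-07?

Saturday

Doomsday rule: the anchor day for the 2100s is Sunday. For year 29: 29÷12 = 2 r 5, and 5÷4 = 1, so 2+5+1 = 8.
Sunday + 8 ≡ Monday — that's 2129's doomsday.
In May the doomsday date is May 9.
May 7 is 2 days before May 9; 2 mod 7 = 2, so Monday − 2 = Saturday.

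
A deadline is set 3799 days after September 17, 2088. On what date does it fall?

February 11, 2099

+365 (one year) → Sep 17, 2089 (3434 left).
+365 (one year) → Sep 17, 2090 (3069 left).
+365 (one year) → Sep 17, 2091 (2704 left).
+366 (one year; includes Feb 29, 2092) → Sep 17, 2092 (2338 left).
+365 (one year) → Sep 17, 2093 (1973 left).
+365 (one year) → Sep 17, 2094 (1608 left).
+365 (one year) → Sep 17, 2095 (1243 left).
+366 (one year; includes Feb 29, 2096) → Sep 17, 2096 (877 left).
+365 (one year) → Sep 17, 2097 (512 left).
+365 (one year) → Sep 17, 2098 (147 left).
Sep has 30 days: +14 → Oct 1, 2098 (133 left).
Oct has 31 days: +31 → Nov 1, 2098 (102 left).
Nov has 30 days: +30 → Dec 1, 2098 (72 left).
Dec has 31 days: +31 → Jan 1, 2099 (41 left).
Jan has 31 days: +31 → Feb 1, 2099 (10 left).
+10 → Feb 11, 2099.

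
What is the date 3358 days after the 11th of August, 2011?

October 20, 2020

+366 (one year; includes Feb 29, 2012) → Aug 11, 2012 (2992 left).
+365 (one year) → Aug 11, 2013 (2627 left).
+365 (one year) → Aug 11, 2014 (2262 left).
+365 (one year) → Aug 11, 2015 (1897 left).
+366 (one year; includes Feb 29, 2016) → Aug 11, 2016 (1531 left).
+365 (one year) → Aug 11, 2017 (1166 left).
+365 (one year) → Aug 11, 2018 (801 left).
+365 (one year) → Aug 11, 2019 (436 left).
+366 (one year; includes Feb 29, 2020) → Aug 11, 2020 (70 left).
Aug has 31 days: +21 → Sep 1, 2020 (49 left).
Sep has 30 days: +30 → Oct 1, 2020 (19 left).
+19 → Oct 20, 2020.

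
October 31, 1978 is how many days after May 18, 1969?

May 18, 1969 → May 18, 1970: 365 days.
May 18, 1970 → May 18, 1971: 365 days.
May 18, 1971 → May 18, 1972: 366 days (Feb 29, 1972 is in that span).
May 18, 1972 → May 18, 1973: 365 days.
May 18, 1973 → May 18, 1974: 365 days.
May 18, 1974 → May 18, 1975: 365 days.
May 18, 1975 → May 18, 1976: 366 days (Feb 29, 1976 is in that span).
May 18, 1976 → May 18, 1977: 365 days.
May 18, 1977 → May 18, 1978: 365 days.
May 18, 1978 → Jun 18, 1978: 31 days (May has 31).
Jun 18, 1978 → Jul 18, 1978: 30 days (June has 30).
Jul 18, 1978 → Aug 18, 1978: 31 days (July has 31).
Aug 18, 1978 → Sep 18, 1978: 31 days (August has 31).
Sep 18, 1978 → Oct 18, 1978: 30 days (September has 30).
Oct 18, 1978 → Oct 31, 1978: 13 days.
Total: 3453 days.

3453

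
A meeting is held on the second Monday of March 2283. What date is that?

March 1, 2283 is a Thursday.
The first Monday is therefore March 5 (4 days later).
The second Monday is 5 + 1×7 = March 12.

March 12, 2283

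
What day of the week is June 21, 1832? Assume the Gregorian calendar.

Thursday

Doomsday rule: the anchor day for the 1800s is Friday. For year 32: 32÷12 = 2 r 8, and 8÷4 = 2, so 2+8+2 = 12.
Friday + 12 ≡ Wednesday — that's 1832's doomsday.
In June the doomsday date is Jun 6.
Jun 21 is 15 days after Jun 6; 15 mod 7 = 1, so Wednesday + 1 = Thursday.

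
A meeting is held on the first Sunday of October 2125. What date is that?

October 7, 2125

October 1, 2125 is a Monday.
The first Sunday is therefore October 7 (6 days later).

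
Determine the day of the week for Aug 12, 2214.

Friday

Doomsday rule: the anchor day for the 2200s is Friday. For year 14: 14÷12 = 1 r 2, and 2÷4 = 0, so 1+2+0 = 3.
Friday + 3 ≡ Monday — that's 2214's doomsday.
In August the doomsday date is Aug 8.
Aug 12 is 4 days after Aug 8; 4 mod 7 = 4, so Monday + 4 = Friday.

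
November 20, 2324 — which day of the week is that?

Thursday

Doomsday rule: the anchor day for the 2300s is Wednesday. For year 24: 24÷12 = 2 r 0, and 0÷4 = 0, so 2+0+0 = 2.
Wednesday + 2 ≡ Friday — that's 2324's doomsday.
In November the doomsday date is Nov 7.
Nov 20 is 13 days after Nov 7; 13 mod 7 = 6, so Friday + 6 = Thursday.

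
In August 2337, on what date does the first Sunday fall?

August 1, 2337

August 1, 2337 is a Sunday.
The first Sunday is therefore August 1 (same day).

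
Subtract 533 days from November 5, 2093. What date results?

−365 (one year) → Nov 5, 2092 (168 left).
−5 → Oct 31, 2092 (end of Oct, 31 days; 163 left).
−31 → Sep 30, 2092 (end of Sep, 30 days; 132 left).
−30 → Aug 31, 2092 (end of Aug, 31 days; 102 left).
−31 → Jul 31, 2092 (end of Jul, 31 days; 71 left).
−31 → Jun 30, 2092 (end of Jun, 30 days; 40 left).
−30 → May 31, 2092 (end of May, 31 days; 10 left).
−10 → May 21, 2092.

May 21, 2092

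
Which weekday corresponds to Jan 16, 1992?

Thursday

Doomsday rule: the anchor day for the 1900s is Wednesday. For year 92: 92÷12 = 7 r 8, and 8÷4 = 2, so 7+8+2 = 17.
Wednesday + 17 ≡ Saturday — that's 1992's doomsday.
In January the doomsday date is Jan 4 (1992 is a leap year (divisible by 4)).
Jan 16 is 12 days after Jan 4; 12 mod 7 = 5, so Saturday + 5 = Thursday.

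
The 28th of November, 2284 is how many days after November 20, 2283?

Nov 20, 2283 → Dec 20, 2283: 30 days (November has 30).
Dec 20, 2283 → Jan 20, 2284: 31 days (December has 31).
Jan 20, 2284 → Feb 20, 2284: 31 days (January has 31).
Feb 20, 2284 → Mar 20, 2284: 29 days (February has 29).
Mar 20, 2284 → Apr 20, 2284: 31 days (March has 31).
Apr 20, 2284 → May 20, 2284: 30 days (April has 30).
May 20, 2284 → Jun 20, 2284: 31 days (May has 31).
Jun 20, 2284 → Jul 20, 2284: 30 days (June has 30).
Jul 20, 2284 → Aug 20, 2284: 31 days (July has 31).
Aug 20, 2284 → Sep 20, 2284: 31 days (August has 31).
Sep 20, 2284 → Oct 20, 2284: 30 days (September has 30).
Oct 20, 2284 → Nov 20, 2284: 31 days (October has 31).
Nov 20, 2284 → Nov 28, 2284: 8 days.
Total: 374 days.

374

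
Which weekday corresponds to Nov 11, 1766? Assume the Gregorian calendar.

Tuesday

Doomsday rule: the anchor day for the 1700s is Sunday. For year 66: 66÷12 = 5 r 6, and 6÷4 = 1, so 5+6+1 = 12.
Sunday + 12 ≡ Friday — that's 1766's doomsday.
In November the doomsday date is Nov 7.
Nov 11 is 4 days after Nov 7; 4 mod 7 = 4, so Friday + 4 = Tuesday.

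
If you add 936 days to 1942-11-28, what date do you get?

+365 (one year) → Nov 28, 1943 (571 left).
+366 (one year; includes Feb 29, 1944) → Nov 28, 1944 (205 left).
Nov has 30 days: +3 → Dec 1, 1944 (202 left).
Dec has 31 days: +31 → Jan 1, 1945 (171 left).
Jan has 31 days: +31 → Feb 1, 1945 (140 left).
Feb has 28 days: +28 → Mar 1, 1945 (112 left).
Mar has 31 days: +31 → Apr 1, 1945 (81 left).
Apr has 30 days: +30 → May 1, 1945 (51 left).
May has 31 days: +31 → Jun 1, 1945 (20 left).
+20 → Jun 21, 1945.

June 21, 1945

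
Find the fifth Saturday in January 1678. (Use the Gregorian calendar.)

January 1, 1678 is a Saturday.
The first Saturday is therefore January 1 (same day).
The fifth Saturday is 1 + 4×7 = January 29.

January 29, 1678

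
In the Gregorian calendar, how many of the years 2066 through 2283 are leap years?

Multiples of 4 in [2066,2283]: 54.
Of those, multiples of 100: 2 (not leap unless ÷400).
Multiples of 400: 0.
Leap years = 54 − 2 + 0 = 52.

52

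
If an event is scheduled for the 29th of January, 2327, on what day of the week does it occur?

Saturday

Doomsday rule: the anchor day for the 2300s is Wednesday. For year 27: 27÷12 = 2 r 3, and 3÷4 = 0, so 2+3+0 = 5.
Wednesday + 5 ≡ Monday — that's 2327's doomsday.
In January the doomsday date is Jan 3 (2327 is not a leap year).
Jan 29 is 26 days after Jan 3; 26 mod 7 = 5, so Monday + 5 = Saturday.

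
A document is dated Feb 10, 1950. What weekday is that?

January 1, 1950 is a Sunday.
Jan 1, 1950 → Feb 1, 1950: 31 days (January has 31).
Feb 1, 1950 → Feb 10, 1950: 9 days.
Total: 40 days.
40 mod 7 = 5, so Sunday + 5 = Friday.

Friday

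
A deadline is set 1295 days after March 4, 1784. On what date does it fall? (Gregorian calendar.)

+365 (one year) → Mar 4, 1785 (930 left).
+365 (one year) → Mar 4, 1786 (565 left).
+365 (one year) → Mar 4, 1787 (200 left).
Mar has 31 days: +28 → Apr 1, 1787 (172 left).
Apr has 30 days: +30 → May 1, 1787 (142 left).
May has 31 days: +31 → Jun 1, 1787 (111 left).
Jun has 30 days: +30 → Jul 1, 1787 (81 left).
Jul has 31 days: +31 → Aug 1, 1787 (50 left).
Aug has 31 days: +31 → Sep 1, 1787 (19 left).
+19 → Sep 20, 1787.

September 20, 1787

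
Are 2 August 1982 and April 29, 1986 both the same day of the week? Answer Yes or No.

No

From Aug 2, 1982 to Apr 29, 1986 is 1366 days.
1366 mod 7 = 1, so they are different weekdays.
(Aug 2, 1982 is a Monday; Apr 29, 1986 is a Tuesday.)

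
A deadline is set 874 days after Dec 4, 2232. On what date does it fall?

+365 (one year) → Dec 4, 2233 (509 left).
+365 (one year) → Dec 4, 2234 (144 left).
Dec has 31 days: +28 → Jan 1, 2235 (116 left).
Jan has 31 days: +31 → Feb 1, 2235 (85 left).
Feb has 28 days: +28 → Mar 1, 2235 (57 left).
Mar has 31 days: +31 → Apr 1, 2235 (26 left).
+26 → Apr 27, 2235.

April 27, 2235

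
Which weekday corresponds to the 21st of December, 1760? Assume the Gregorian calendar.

Doomsday rule: the anchor day for the 1700s is Sunday. For year 60: 60÷12 = 5 r 0, and 0÷4 = 0, so 5+0+0 = 5.
Sunday + 5 ≡ Friday — that's 1760's doomsday.
In December the doomsday date is Dec 12.
Dec 21 is 9 days after Dec 12; 9 mod 7 = 2, so Friday + 2 = Sunday.

Sunday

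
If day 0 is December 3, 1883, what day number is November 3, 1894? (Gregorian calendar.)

Dec 3, 1883 → Dec 3, 1884: 366 days (Feb 29, 1884 is in that span).
Dec 3, 1884 → Dec 3, 1885: 365 days.
Dec 3, 1885 → Dec 3, 1886: 365 days.
Dec 3, 1886 → Dec 3, 1887: 365 days.
Dec 3, 1887 → Dec 3, 1888: 366 days (Feb 29, 1888 is in that span).
Dec 3, 1888 → Dec 3, 1889: 365 days.
Dec 3, 1889 → Dec 3, 1890: 365 days.
Dec 3, 1890 → Dec 3, 1891: 365 days.
Dec 3, 1891 → Dec 3, 1892: 366 days (Feb 29, 1892 is in that span).
Dec 3, 1892 → Dec 3, 1893: 365 days.
Dec 3, 1893 → Jan 3, 1894: 31 days (December has 31).
Jan 3, 1894 → Feb 3, 1894: 31 days (January has 31).
Feb 3, 1894 → Mar 3, 1894: 28 days (February has 28).
Mar 3, 1894 → Apr 3, 1894: 31 days (March has 31).
Apr 3, 1894 → May 3, 1894: 30 days (April has 30).
May 3, 1894 → Jun 3, 1894: 31 days (May has 31).
Jun 3, 1894 → Jul 3, 1894: 30 days (June has 30).
Jul 3, 1894 → Aug 3, 1894: 31 days (July has 31).
Aug 3, 1894 → Sep 3, 1894: 31 days (August has 31).
Sep 3, 1894 → Oct 3, 1894: 30 days (September has 30).
Oct 3, 1894 → Nov 3, 1894: 31 days.
Total: 3988 days.

3988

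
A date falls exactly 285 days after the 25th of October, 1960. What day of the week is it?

First find the weekday of Oct 25, 1960. Doomsday rule: the anchor day for the 1900s is Wednesday. For year 60: 60÷12 = 5 r 0, and 0÷4 = 0, so 5+0+0 = 5.
Wednesday + 5 ≡ Monday — that's 1960's doomsday.
In October the doomsday date is Oct 10.
Oct 25 is 15 days after Oct 10; 15 mod 7 = 1, so Monday + 1 = Tuesday.
285 mod 7 = 5, so 285 days after a Tuesday is Tuesday + 5 = Sunday.

Sunday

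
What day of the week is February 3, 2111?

Tuesday

January 1, 2111 is a Thursday.
Jan 1, 2111 → Feb 1, 2111: 31 days (January has 31).
Feb 1, 2111 → Feb 3, 2111: 2 days.
Total: 33 days.
33 mod 7 = 5, so Thursday + 5 = Tuesday.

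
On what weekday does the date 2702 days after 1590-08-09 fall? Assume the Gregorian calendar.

First find the weekday of Aug 9, 1590. Doomsday rule: the anchor day for the 1500s is Wednesday. For year 90: 90÷12 = 7 r 6, and 6÷4 = 1, so 7+6+1 = 14.
Wednesday + 14 ≡ Wednesday — that's 1590's doomsday.
In August the doomsday date is Aug 8.
Aug 9 is 1 day after Aug 8; 1 mod 7 = 1, so Wednesday + 1 = Thursday.
2702 mod 7 = 0, so 2702 days after a Thursday is Thursday + 0 = Thursday.

Thursday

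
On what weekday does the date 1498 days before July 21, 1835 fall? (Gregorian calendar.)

First find the weekday of Jul 21, 1835. Doomsday rule: the anchor day for the 1800s is Friday. For year 35: 35÷12 = 2 r 11, and 11÷4 = 2, so 2+11+2 = 15.
Friday + 15 ≡ Saturday — that's 1835's doomsday.
In July the doomsday date is Jul 11.
Jul 21 is 10 days after Jul 11; 10 mod 7 = 3, so Saturday + 3 = Tuesday.
1498 mod 7 = 0, so 1498 days before a Tuesday is Tuesday − 0 = Tuesday.

Tuesday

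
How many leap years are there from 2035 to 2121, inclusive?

Multiples of 4 in [2035,2121]: 22.
Of those, multiples of 100: 1 (not leap unless ÷400).
Multiples of 400: 0.
Leap years = 22 − 1 + 0 = 21.

21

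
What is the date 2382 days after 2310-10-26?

+365 (one year) → Oct 26, 2311 (2017 left).
+366 (one year; includes Feb 29, 2312) → Oct 26, 2312 (1651 left).
+365 (one year) → Oct 26, 2313 (1286 left).
+365 (one year) → Oct 26, 2314 (921 left).
+365 (one year) → Oct 26, 2315 (556 left).
+366 (one year; includes Feb 29, 2316) → Oct 26, 2316 (190 left).
Oct has 31 days: +6 → Nov 1, 2316 (184 left).
Nov has 30 days: +30 → Dec 1, 2316 (154 left).
Dec has 31 days: +31 → Jan 1, 2317 (123 left).
Jan has 31 days: +31 → Feb 1, 2317 (92 left).
Feb has 28 days: +28 → Mar 1, 2317 (64 left).
Mar has 31 days: +31 → Apr 1, 2317 (33 left).
Apr has 30 days: +30 → May 1, 2317 (3 left).
+3 → May 4, 2317.

May 4, 2317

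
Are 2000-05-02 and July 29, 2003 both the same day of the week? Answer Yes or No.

From May 2, 2000 to Jul 29, 2003 is 1183 days.
1183 mod 7 = 0, so they are the same weekday.
(May 2, 2000 is a Tuesday; Jul 29, 2003 is a Tuesday.)

Yes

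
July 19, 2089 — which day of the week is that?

January 1, 2089 is a Saturday.
Jan 1, 2089 → Feb 1, 2089: 31 days (January has 31).
Feb 1, 2089 → Mar 1, 2089: 28 days (February has 28).
Mar 1, 2089 → Apr 1, 2089: 31 days (March has 31).
Apr 1, 2089 → May 1, 2089: 30 days (April has 30).
May 1, 2089 → Jun 1, 2089: 31 days (May has 31).
Jun 1, 2089 → Jul 1, 2089: 30 days (June has 30).
Jul 1, 2089 → Jul 19, 2089: 18 days.
Total: 199 days.
199 mod 7 = 3, so Saturday + 3 = Tuesday.

Tuesday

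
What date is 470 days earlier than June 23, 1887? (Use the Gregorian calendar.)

−365 (one year) → Jun 23, 1886 (105 left).
−23 → May 31, 1886 (end of May, 31 days; 82 left).
−31 → Apr 30, 1886 (end of Apr, 30 days; 51 left).
−30 → Mar 31, 1886 (end of Mar, 31 days; 21 left).
−21 → Mar 10, 1886.

March 10, 1886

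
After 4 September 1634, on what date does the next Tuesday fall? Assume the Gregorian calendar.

September 5, 1634

Sep 4, 1634 is a Monday.
From Monday to the next Tuesday is 1 day.
Sep 4, 1634 + 1 = Sep 5, 1634.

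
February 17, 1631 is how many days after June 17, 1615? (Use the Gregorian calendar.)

Jun 17, 1615 → Jun 17, 1616: 366 days (Feb 29, 1616 is in that span).
Jun 17, 1616 → Jun 17, 1617: 365 days.
Jun 17, 1617 → Jun 17, 1618: 365 days.
Jun 17, 1618 → Jun 17, 1619: 365 days.
Jun 17, 1619 → Jun 17, 1620: 366 days (Feb 29, 1620 is in that span).
Jun 17, 1620 → Jun 17, 1621: 365 days.
Jun 17, 1621 → Jun 17, 1622: 365 days.
Jun 17, 1622 → Jun 17, 1623: 365 days.
Jun 17, 1623 → Jun 17, 1624: 366 days (Feb 29, 1624 is in that span).
Jun 17, 1624 → Jun 17, 1625: 365 days.
Jun 17, 1625 → Jun 17, 1626: 365 days.
Jun 17, 1626 → Jun 17, 1627: 365 days.
Jun 17, 1627 → Jun 17, 1628: 366 days (Feb 29, 1628 is in that span).
Jun 17, 1628 → Jun 17, 1629: 365 days.
Jun 17, 1629 → Jun 17, 1630: 365 days.
Jun 17, 1630 → Jul 17, 1630: 30 days (June has 30).
Jul 17, 1630 → Aug 17, 1630: 31 days (July has 31).
Aug 17, 1630 → Sep 17, 1630: 31 days (August has 31).
Sep 17, 1630 → Oct 17, 1630: 30 days (September has 30).
Oct 17, 1630 → Nov 17, 1630: 31 days (October has 31).
Nov 17, 1630 → Dec 17, 1630: 30 days (November has 30).
Dec 17, 1630 → Jan 17, 1631: 31 days (December has 31).
Jan 17, 1631 → Feb 17, 1631: 31 days.
Total: 5724 days.

5724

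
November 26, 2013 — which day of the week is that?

Doomsday rule: the anchor day for the 2000s is Tuesday. For year 13: 13÷12 = 1 r 1, and 1÷4 = 0, so 1+1+0 = 2.
Tuesday + 2 ≡ Thursday — that's 2013's doomsday.
In November the doomsday date is Nov 7.
Nov 26 is 19 days after Nov 7; 19 mod 7 = 5, so Thursday + 5 = Tuesday.

Tuesday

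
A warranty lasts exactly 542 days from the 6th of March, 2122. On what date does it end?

+365 (one year) → Mar 6, 2123 (177 left).
Mar has 31 days: +26 → Apr 1, 2123 (151 left).
Apr has 30 days: +30 → May 1, 2123 (121 left).
May has 31 days: +31 → Jun 1, 2123 (90 left).
Jun has 30 days: +30 → Jul 1, 2123 (60 left).
Jul has 31 days: +31 → Aug 1, 2123 (29 left).
+29 → Aug 30, 2123.

August 30, 2123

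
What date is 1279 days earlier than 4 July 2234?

January 2, 2231

−365 (one year) → Jul 4, 2233 (914 left).
−365 (one year) → Jul 4, 2232 (549 left).
−366 (one year; includes Feb 29, 2232) → Jul 4, 2231 (183 left).
−4 → Jun 30, 2231 (end of Jun, 30 days; 179 left).
−30 → May 31, 2231 (end of May, 31 days; 149 left).
−31 → Apr 30, 2231 (end of Apr, 30 days; 118 left).
−30 → Mar 31, 2231 (end of Mar, 31 days; 88 left).
−31 → Feb 28, 2231 (end of Feb, 28 days; 57 left).
−28 → Jan 31, 2231 (end of Jan, 31 days; 29 left).
−29 → Jan 2, 2231.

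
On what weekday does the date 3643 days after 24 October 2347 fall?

Monday

Oct 24, 2347 is a Friday.
3643 mod 7 = 3, so 3643 days after a Friday is Friday + 3 = Monday.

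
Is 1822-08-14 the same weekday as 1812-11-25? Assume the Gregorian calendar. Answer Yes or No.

From Nov 25, 1812 to Aug 14, 1822 is 3549 days.
3549 mod 7 = 0, so they are the same weekday.
(Nov 25, 1812 is a Wednesday; Aug 14, 1822 is a Wednesday.)

Yes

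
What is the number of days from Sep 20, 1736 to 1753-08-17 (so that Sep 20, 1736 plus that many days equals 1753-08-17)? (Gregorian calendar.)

Sep 20, 1736 → Sep 20, 1737: 365 days.
Sep 20, 1737 → Sep 20, 1738: 365 days.
Sep 20, 1738 → Sep 20, 1739: 365 days.
Sep 20, 1739 → Sep 20, 1740: 366 days (Feb 29, 1740 is in that span).
Sep 20, 1740 → Sep 20, 1741: 365 days.
Sep 20, 1741 → Sep 20, 1742: 365 days.
Sep 20, 1742 → Sep 20, 1743: 365 days.
Sep 20, 1743 → Sep 20, 1744: 366 days (Feb 29, 1744 is in that span).
Sep 20, 1744 → Sep 20, 1745: 365 days.
Sep 20, 1745 → Sep 20, 1746: 365 days.
Sep 20, 1746 → Sep 20, 1747: 365 days.
Sep 20, 1747 → Sep 20, 1748: 366 days (Feb 29, 1748 is in that span).
Sep 20, 1748 → Sep 20, 1749: 365 days.
Sep 20, 1749 → Sep 20, 1750: 365 days.
Sep 20, 1750 → Sep 20, 1751: 365 days.
Sep 20, 1751 → Sep 20, 1752: 366 days (Feb 29, 1752 is in that span).
Sep 20, 1752 → Oct 20, 1752: 30 days (September has 30).
Oct 20, 1752 → Nov 20, 1752: 31 days (October has 31).
Nov 20, 1752 → Dec 20, 1752: 30 days (November has 30).
Dec 20, 1752 → Jan 20, 1753: 31 days (December has 31).
Jan 20, 1753 → Feb 20, 1753: 31 days (January has 31).
Feb 20, 1753 → Mar 20, 1753: 28 days (February has 28).
Mar 20, 1753 → Apr 20, 1753: 31 days (March has 31).
Apr 20, 1753 → May 20, 1753: 30 days (April has 30).
May 20, 1753 → Jun 20, 1753: 31 days (May has 31).
Jun 20, 1753 → Jul 20, 1753: 30 days (June has 30).
Jul 20, 1753 → Aug 17, 1753: 28 days.
Total: 6175 days.

6175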